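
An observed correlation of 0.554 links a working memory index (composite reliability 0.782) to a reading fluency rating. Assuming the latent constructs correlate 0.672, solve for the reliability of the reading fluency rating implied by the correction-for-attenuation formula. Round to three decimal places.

r_true = r_obs / √(r_xx · r_yy) ⇒ 0.672 = 0.554 / √(0.782 · r_yy).
√(0.782 · r_yy) = 0.554 / 0.672 = 0.8244; 0.782 · r_yy = 0.6796; r_yy = 0.6796 / 0.782 ≈ 0.869.

0.869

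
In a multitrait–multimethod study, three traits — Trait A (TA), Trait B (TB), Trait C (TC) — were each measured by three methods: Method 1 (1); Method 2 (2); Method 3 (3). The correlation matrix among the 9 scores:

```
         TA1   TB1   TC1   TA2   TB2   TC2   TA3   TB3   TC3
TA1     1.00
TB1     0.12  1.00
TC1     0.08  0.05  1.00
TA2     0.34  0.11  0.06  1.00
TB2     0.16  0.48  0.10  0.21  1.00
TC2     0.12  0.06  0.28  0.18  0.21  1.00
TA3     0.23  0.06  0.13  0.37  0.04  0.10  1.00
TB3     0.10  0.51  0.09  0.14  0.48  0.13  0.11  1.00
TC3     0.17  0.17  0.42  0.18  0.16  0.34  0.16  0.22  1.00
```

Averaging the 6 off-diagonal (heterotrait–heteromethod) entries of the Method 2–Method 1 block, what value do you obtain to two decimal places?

HTHM values (method 2 × method 1): 0.11, 0.06, 0.16, 0.10, 0.12, 0.06; mean = 0.61/6 = 0.10.

0.10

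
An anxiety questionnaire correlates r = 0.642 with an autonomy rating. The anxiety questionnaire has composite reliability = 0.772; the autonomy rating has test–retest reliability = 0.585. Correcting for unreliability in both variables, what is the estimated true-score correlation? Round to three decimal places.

r_true = r_obs / √(r_xx · r_yy) = 0.642 / √(0.772 × 0.585) = 0.642 / √0.451620 = 0.642 / 0.6720 ≈ 0.955.

0.955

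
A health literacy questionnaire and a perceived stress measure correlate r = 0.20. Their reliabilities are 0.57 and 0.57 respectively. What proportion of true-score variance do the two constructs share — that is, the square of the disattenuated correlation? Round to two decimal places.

0.12

Disattenuated r = 0.20 / √(0.57 × 0.57) = 0.20 / 0.5700 = 0.3509.
Shared true-score variance = 0.3509² = 0.1231 ≈ 0.12.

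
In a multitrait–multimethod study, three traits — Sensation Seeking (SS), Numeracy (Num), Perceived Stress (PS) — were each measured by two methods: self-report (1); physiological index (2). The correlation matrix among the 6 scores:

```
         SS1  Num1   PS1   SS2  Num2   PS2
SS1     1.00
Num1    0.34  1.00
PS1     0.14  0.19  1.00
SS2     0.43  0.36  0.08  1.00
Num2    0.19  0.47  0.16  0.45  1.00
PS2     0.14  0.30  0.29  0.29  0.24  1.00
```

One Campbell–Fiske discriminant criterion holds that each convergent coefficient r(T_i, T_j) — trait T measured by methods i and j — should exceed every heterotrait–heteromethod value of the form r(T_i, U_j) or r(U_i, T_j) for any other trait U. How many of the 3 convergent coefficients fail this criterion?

Convergent coefficients and their comparison sets:
SS (methods 1·2): 0.43 vs {0.19, 0.36, 0.14, 0.08} → pass.
Num (methods 1·2): 0.47 vs {0.36, 0.19, 0.30, 0.16} → pass.
PS (methods 1·2): 0.29 vs {0.08, 0.14, 0.16, 0.30} → fail.
1 of 3 fail.

1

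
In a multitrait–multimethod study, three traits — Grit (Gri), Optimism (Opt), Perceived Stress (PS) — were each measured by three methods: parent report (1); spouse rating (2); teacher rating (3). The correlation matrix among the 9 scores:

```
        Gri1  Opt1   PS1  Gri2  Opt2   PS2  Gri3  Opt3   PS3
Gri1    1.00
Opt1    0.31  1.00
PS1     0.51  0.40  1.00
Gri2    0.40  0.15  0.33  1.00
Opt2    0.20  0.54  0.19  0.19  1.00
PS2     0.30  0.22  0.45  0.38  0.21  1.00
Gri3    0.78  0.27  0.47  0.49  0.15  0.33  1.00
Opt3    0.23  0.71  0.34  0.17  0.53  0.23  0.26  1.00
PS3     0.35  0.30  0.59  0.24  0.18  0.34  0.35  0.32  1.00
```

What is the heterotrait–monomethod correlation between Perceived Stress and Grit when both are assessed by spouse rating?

0.38

Different traits, same method: r(PS2, Gri2) = 0.38.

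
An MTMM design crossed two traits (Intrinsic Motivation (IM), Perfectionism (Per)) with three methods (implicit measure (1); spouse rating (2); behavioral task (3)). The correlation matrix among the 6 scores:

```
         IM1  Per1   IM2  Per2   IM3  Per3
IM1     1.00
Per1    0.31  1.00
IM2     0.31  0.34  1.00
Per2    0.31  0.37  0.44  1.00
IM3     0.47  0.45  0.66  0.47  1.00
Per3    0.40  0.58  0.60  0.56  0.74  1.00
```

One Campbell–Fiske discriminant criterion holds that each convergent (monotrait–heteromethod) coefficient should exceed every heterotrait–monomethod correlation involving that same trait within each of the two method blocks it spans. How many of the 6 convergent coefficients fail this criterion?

Checking each validity diagonal entry against its comparison values:
IM (methods 1·2): 0.31 vs {0.31, 0.44} → fail.
IM (methods 1·3): 0.47 vs {0.31, 0.74} → fail.
IM (methods 2·3): 0.66 vs {0.44, 0.74} → fail.
Per (methods 1·2): 0.37 vs {0.31, 0.44} → fail.
Per (methods 1·3): 0.58 vs {0.31, 0.74} → fail.
Per (methods 2·3): 0.56 vs {0.44, 0.74} → fail.
6 of 6 fail.

6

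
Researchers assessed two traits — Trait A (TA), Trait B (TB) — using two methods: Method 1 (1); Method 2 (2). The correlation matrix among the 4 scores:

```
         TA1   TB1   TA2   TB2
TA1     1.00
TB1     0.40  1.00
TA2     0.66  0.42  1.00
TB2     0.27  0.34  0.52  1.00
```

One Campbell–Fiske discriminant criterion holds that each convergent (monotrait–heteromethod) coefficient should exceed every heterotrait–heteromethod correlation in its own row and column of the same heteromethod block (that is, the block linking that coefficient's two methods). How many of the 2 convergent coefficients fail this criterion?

Checking each validity diagonal entry against its comparison values:
TA (methods 1·2): 0.66 vs {0.27, 0.42} → pass.
TB (methods 1·2): 0.34 vs {0.42, 0.27} → fail.
1 of 2 fail.

1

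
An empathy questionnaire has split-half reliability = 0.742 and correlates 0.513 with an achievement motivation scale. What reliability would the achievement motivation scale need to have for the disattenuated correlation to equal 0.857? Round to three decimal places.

0.483

r_true = r_obs / √(r_xx · r_yy) ⇒ 0.857 = 0.513 / √(0.742 · r_yy).
√(0.742 · r_yy) = 0.513 / 0.857 = 0.5986; 0.742 · r_yy = 0.3583; r_yy = 0.3583 / 0.742 ≈ 0.483.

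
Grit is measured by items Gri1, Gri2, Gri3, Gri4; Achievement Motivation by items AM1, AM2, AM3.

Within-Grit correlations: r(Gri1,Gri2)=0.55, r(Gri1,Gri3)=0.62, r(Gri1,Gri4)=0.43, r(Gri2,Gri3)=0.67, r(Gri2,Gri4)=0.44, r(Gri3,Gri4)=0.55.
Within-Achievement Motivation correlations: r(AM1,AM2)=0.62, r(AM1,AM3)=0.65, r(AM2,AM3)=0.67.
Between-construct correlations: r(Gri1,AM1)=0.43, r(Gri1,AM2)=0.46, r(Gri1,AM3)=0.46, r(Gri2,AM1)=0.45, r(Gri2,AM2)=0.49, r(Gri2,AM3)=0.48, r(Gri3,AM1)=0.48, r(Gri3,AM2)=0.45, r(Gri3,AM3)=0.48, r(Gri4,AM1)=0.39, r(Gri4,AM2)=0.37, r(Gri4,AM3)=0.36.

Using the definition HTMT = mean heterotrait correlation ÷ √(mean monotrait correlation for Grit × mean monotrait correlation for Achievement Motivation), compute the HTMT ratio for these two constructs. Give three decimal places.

0.745

Between-construct mean = 5.30/12 = 0.4417.
Mean within-Gri = 3.26/6 = 0.5433; mean within-AM = 1.94/3 = 0.6467.
Geometric mean = √(0.5433 × 0.6467) = 0.5927.
HTMT = 0.4417 / 0.5927 = 0.745.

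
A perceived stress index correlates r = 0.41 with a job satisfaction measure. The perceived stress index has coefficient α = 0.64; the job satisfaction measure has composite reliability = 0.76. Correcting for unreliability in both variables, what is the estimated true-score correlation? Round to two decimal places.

r_true = r_obs / √(r_xx · r_yy) = 0.41 / √(0.64 × 0.76) = 0.41 / √0.4864 = 0.41 / 0.6974 ≈ 0.59.

0.59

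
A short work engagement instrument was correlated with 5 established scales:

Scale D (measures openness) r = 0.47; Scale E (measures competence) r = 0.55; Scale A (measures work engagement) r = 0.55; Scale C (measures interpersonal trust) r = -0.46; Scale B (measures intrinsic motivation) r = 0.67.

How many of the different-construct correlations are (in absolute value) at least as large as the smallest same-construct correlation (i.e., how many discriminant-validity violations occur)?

Convergent (same construct = work engagement): Scale A.
Smallest convergent = 0.55. Discriminant |r|: 0.47, 0.55, 0.46, 0.67; count ≥ 0.55 → 2.

2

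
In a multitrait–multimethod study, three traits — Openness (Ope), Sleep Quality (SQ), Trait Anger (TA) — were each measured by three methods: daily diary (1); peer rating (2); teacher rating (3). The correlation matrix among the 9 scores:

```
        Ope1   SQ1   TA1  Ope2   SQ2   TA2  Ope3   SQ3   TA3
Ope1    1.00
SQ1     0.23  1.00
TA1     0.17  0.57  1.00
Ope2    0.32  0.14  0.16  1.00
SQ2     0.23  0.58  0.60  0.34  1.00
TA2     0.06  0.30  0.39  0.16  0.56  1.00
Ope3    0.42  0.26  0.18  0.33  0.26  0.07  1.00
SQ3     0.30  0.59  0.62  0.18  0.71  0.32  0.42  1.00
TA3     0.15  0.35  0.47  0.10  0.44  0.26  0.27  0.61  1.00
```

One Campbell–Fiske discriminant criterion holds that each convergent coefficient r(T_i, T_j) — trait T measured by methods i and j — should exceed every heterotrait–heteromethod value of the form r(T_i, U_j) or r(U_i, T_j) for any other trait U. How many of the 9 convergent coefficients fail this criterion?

5

Convergent coefficients and their comparison sets:
Ope (methods 1·2): 0.32 vs {0.23, 0.14, 0.06, 0.16} → pass.
Ope (methods 1·3): 0.42 vs {0.30, 0.26, 0.15, 0.18} → pass.
Ope (methods 2·3): 0.33 vs {0.18, 0.26, 0.10, 0.07} → pass.
SQ (methods 1·2): 0.58 vs {0.14, 0.23, 0.30, 0.60} → fail.
SQ (methods 1·3): 0.59 vs {0.26, 0.30, 0.35, 0.62} → fail.
SQ (methods 2·3): 0.71 vs {0.26, 0.18, 0.44, 0.32} → pass.
TA (methods 1·2): 0.39 vs {0.16, 0.06, 0.60, 0.30} → fail.
TA (methods 1·3): 0.47 vs {0.18, 0.15, 0.62, 0.35} → fail.
TA (methods 2·3): 0.26 vs {0.07, 0.10, 0.32, 0.44} → fail.
5 of 9 fail.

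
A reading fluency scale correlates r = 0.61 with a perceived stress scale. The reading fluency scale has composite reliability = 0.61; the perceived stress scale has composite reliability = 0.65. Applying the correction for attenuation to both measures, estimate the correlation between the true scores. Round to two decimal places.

0.97

r_true = r_obs / √(r_xx · r_yy) = 0.61 / √(0.61 × 0.65) = 0.61 / √0.3965 = 0.61 / 0.6297 ≈ 0.97.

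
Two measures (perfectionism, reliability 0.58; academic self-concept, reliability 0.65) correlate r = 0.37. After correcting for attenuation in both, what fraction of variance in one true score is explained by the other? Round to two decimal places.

0.36

Disattenuated r = 0.37 / √(0.58 × 0.65) = 0.37 / 0.6140 = 0.6026.
Shared true-score variance = 0.6026² = 0.3631 ≈ 0.36.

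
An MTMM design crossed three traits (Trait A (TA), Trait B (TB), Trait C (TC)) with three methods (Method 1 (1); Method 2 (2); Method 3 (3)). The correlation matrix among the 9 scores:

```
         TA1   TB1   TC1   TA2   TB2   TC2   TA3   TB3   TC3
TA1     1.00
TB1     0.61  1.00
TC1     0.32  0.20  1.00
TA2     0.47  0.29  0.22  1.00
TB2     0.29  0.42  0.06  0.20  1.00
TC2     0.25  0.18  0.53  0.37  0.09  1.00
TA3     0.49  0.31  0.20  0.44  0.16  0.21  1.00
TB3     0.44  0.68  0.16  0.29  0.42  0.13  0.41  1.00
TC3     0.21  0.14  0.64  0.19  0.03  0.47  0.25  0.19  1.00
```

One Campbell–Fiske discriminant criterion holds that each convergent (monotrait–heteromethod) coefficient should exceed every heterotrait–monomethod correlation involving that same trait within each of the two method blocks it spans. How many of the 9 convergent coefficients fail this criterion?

3

Checking each validity diagonal entry against its comparison values:
TA (methods 1·2): 0.47 vs {0.61, 0.20, 0.32, 0.37} → fail.
TA (methods 1·3): 0.49 vs {0.61, 0.41, 0.32, 0.25} → fail.
TA (methods 2·3): 0.44 vs {0.20, 0.41, 0.37, 0.25} → pass.
TB (methods 1·2): 0.42 vs {0.61, 0.20, 0.20, 0.09} → fail.
TB (methods 1·3): 0.68 vs {0.61, 0.41, 0.20, 0.19} → pass.
TB (methods 2·3): 0.42 vs {0.20, 0.41, 0.09, 0.19} → pass.
TC (methods 1·2): 0.53 vs {0.32, 0.37, 0.20, 0.09} → pass.
TC (methods 1·3): 0.64 vs {0.32, 0.25, 0.20, 0.19} → pass.
TC (methods 2·3): 0.47 vs {0.37, 0.25, 0.09, 0.19} → pass.
3 of 9 fail.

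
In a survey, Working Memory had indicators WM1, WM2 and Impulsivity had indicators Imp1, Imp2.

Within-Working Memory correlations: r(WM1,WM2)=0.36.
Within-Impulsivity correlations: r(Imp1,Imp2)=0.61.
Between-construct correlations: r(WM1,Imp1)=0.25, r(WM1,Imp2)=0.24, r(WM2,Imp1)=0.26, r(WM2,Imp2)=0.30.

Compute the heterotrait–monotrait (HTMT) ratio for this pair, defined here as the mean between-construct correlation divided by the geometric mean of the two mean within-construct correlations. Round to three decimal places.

0.560

Mean heterotrait r = 1.05/4 = 0.2625.
Mean within-WM = 0.36/1 = 0.3600; mean within-Imp = 0.61/1 = 0.6100.
Geometric mean = √(0.3600 × 0.6100) = 0.4686.
HTMT = 0.2625 / 0.4686 = 0.560.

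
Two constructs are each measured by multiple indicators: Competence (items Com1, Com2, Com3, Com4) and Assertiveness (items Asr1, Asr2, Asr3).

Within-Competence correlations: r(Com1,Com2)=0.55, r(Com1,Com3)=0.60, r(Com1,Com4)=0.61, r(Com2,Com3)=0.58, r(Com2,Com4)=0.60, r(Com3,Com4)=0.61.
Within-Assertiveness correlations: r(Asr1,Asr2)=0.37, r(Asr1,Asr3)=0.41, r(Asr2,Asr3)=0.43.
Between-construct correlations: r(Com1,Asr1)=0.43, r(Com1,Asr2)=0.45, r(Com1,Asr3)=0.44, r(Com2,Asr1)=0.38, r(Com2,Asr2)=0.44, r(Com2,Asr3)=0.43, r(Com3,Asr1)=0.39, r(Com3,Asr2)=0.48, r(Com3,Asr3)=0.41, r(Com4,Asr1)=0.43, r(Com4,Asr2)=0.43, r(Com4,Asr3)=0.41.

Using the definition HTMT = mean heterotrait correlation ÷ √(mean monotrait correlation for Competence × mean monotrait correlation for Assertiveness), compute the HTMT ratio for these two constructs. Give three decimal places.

0.873

Mean heterotrait r = 5.12/12 = 0.4267.
Mean within-Com = 3.55/6 = 0.5917; mean within-Asr = 1.21/3 = 0.4033.
Geometric mean = √(0.5917 × 0.4033) = 0.4885.
HTMT = 0.4267 / 0.4885 = 0.873.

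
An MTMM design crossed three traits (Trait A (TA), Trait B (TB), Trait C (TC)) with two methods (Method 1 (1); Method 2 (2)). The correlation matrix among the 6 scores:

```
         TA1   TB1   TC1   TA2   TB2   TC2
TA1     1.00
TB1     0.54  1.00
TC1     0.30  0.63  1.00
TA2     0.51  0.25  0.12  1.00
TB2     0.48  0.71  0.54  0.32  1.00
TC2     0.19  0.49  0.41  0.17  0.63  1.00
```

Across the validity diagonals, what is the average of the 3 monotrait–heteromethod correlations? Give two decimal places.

Convergent values: 0.51, 0.71, 0.41; mean = 1.63/3 = 0.54.

0.54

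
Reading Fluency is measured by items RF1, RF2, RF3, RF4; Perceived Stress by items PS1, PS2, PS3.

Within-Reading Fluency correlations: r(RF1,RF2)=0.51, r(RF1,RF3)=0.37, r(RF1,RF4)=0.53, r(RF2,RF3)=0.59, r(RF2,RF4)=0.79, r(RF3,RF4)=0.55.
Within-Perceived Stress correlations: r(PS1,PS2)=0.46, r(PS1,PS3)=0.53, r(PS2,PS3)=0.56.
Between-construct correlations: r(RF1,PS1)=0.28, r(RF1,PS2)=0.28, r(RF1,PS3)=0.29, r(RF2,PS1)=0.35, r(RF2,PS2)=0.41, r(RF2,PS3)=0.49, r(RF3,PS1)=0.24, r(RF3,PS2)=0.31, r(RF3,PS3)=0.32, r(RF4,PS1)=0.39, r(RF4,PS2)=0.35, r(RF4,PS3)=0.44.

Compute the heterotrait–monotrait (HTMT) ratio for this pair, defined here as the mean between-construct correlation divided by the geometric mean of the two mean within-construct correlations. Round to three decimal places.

0.645

Mean heterotrait r = 4.15/12 = 0.3458.
Mean within-RF = 3.34/6 = 0.5567; mean within-PS = 1.55/3 = 0.5167.
Geometric mean = √(0.5567 × 0.5167) = 0.5363.
HTMT = 0.3458 / 0.5363 = 0.645.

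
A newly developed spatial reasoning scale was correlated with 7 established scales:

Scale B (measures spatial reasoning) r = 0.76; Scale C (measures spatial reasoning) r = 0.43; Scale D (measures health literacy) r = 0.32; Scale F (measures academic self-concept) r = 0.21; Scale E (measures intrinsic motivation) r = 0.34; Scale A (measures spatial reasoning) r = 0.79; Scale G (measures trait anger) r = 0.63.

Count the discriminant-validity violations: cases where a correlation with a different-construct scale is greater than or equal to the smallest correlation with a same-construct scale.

1

Convergent (same construct = spatial reasoning): Scale B, Scale C, Scale A.
Smallest convergent = 0.43. Discriminant values: 0.32, 0.21, 0.34, 0.63; count ≥ 0.43 → 1.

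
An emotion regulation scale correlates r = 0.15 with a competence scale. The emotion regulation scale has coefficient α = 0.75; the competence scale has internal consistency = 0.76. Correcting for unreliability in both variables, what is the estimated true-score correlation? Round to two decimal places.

0.20

r_true = r_obs / √(r_xx · r_yy) = 0.15 / √(0.75 × 0.76) = 0.15 / √0.5700 = 0.15 / 0.7550 ≈ 0.20.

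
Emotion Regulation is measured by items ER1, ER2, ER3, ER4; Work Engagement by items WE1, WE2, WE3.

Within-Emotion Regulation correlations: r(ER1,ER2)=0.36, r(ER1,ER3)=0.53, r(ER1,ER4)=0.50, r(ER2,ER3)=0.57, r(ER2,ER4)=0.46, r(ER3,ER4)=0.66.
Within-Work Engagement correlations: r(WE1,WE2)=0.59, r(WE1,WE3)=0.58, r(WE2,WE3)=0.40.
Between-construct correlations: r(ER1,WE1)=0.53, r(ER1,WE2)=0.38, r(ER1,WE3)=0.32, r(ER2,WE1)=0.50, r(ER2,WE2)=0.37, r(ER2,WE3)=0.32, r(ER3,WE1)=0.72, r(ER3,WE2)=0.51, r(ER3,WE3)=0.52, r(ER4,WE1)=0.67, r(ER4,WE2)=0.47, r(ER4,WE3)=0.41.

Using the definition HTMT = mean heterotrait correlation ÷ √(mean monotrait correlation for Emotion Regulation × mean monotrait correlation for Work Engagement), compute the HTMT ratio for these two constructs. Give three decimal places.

0.920

Between-construct mean = 5.72/12 = 0.4767.
Mean within-ER = 3.08/6 = 0.5133; mean within-WE = 1.57/3 = 0.5233.
Geometric mean = √(0.5133 × 0.5233) = 0.5183.
HTMT = 0.4767 / 0.5183 = 0.920.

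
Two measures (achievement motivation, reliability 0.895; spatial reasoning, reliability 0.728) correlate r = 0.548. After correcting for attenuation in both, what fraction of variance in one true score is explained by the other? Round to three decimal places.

Disattenuated r = 0.548 / √(0.895 × 0.728) = 0.548 / 0.8072 = 0.6789.
Shared true-score variance = 0.6789² = 0.4609 ≈ 0.461.

0.461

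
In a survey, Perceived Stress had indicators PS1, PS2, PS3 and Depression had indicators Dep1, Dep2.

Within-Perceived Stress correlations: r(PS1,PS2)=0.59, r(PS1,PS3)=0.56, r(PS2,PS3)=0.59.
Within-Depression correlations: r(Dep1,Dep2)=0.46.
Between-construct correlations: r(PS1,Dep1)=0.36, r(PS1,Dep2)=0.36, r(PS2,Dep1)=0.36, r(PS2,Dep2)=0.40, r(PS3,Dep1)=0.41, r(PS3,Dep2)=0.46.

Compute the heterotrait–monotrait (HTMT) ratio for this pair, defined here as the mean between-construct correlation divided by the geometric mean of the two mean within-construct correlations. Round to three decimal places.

0.758

Between-construct mean = 2.35/6 = 0.3917.
Mean within-PS = 1.74/3 = 0.5800; mean within-Dep = 0.46/1 = 0.4600.
Geometric mean = √(0.5800 × 0.4600) = 0.5165.
HTMT = 0.3917 / 0.5165 = 0.758.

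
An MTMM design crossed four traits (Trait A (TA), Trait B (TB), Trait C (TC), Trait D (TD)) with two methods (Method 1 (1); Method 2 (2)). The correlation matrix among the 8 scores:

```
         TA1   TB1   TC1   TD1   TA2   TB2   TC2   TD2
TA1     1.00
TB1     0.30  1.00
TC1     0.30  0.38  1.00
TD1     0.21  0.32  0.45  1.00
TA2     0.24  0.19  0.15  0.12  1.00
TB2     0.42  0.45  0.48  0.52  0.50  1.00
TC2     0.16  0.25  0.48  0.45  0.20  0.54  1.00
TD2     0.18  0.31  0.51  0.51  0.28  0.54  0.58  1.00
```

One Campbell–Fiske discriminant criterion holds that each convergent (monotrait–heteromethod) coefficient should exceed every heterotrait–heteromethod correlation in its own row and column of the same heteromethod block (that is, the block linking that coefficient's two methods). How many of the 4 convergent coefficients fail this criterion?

4

Convergent coefficients and their comparison sets:
TA (methods 1·2): 0.24 vs {0.42, 0.19, 0.16, 0.15, 0.18, 0.12} → fail.
TB (methods 1·2): 0.45 vs {0.19, 0.42, 0.25, 0.48, 0.31, 0.52} → fail.
TC (methods 1·2): 0.48 vs {0.15, 0.16, 0.48, 0.25, 0.51, 0.45} → fail.
TD (methods 1·2): 0.51 vs {0.12, 0.18, 0.52, 0.31, 0.45, 0.51} → fail.
4 of 4 fail.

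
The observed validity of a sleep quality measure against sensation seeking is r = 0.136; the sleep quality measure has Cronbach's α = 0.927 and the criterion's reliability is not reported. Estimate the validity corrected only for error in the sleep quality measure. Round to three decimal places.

0.141

Single correction: r_c = r_obs / √r_xx = 0.136 / √0.927 = 0.136 / 0.9628 ≈ 0.141.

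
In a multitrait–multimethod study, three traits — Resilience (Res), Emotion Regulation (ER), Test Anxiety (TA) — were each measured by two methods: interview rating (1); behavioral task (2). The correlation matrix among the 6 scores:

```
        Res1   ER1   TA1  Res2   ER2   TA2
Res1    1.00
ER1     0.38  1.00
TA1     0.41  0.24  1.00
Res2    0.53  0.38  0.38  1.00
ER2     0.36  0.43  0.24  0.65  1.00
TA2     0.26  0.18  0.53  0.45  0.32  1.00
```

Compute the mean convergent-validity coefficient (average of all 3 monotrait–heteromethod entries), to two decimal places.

Convergent values: 0.53, 0.43, 0.53; mean = 1.49/3 = 0.50.

0.50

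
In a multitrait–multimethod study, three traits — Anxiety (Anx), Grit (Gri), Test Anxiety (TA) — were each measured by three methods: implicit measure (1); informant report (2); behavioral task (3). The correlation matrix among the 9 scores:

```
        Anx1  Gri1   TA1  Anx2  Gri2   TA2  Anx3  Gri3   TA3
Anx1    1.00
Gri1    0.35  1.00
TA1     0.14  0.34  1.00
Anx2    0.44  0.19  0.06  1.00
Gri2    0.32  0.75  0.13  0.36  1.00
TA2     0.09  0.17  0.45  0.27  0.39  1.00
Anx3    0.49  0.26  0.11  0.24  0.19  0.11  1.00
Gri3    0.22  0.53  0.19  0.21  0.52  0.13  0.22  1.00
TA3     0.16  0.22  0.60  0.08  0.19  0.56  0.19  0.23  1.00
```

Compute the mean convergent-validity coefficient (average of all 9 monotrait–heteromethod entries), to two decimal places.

0.51

Convergent values: 0.44, 0.49, 0.24, 0.75, 0.53, 0.52, 0.45, 0.60, 0.56; mean = 4.58/9 = 0.51.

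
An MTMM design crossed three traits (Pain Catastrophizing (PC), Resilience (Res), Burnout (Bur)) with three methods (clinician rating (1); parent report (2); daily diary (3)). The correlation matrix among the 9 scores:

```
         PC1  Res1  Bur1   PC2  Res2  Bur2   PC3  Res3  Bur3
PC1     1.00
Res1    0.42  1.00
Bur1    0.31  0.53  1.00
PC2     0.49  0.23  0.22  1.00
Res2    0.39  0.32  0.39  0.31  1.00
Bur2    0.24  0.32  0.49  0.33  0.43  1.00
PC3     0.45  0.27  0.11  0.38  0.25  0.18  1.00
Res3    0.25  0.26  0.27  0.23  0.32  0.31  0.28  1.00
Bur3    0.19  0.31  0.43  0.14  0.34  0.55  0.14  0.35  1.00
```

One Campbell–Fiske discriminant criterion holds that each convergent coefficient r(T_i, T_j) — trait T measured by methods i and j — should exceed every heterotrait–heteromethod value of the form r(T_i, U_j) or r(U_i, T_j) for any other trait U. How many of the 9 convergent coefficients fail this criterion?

3

Each convergent coefficient versus the relevant comparison correlations:
PC (methods 1·2): 0.49 vs {0.39, 0.23, 0.24, 0.22} → pass.
PC (methods 1·3): 0.45 vs {0.25, 0.27, 0.19, 0.11} → pass.
PC (methods 2·3): 0.38 vs {0.23, 0.25, 0.14, 0.18} → pass.
Res (methods 1·2): 0.32 vs {0.23, 0.39, 0.32, 0.39} → fail.
Res (methods 1·3): 0.26 vs {0.27, 0.25, 0.31, 0.27} → fail.
Res (methods 2·3): 0.32 vs {0.25, 0.23, 0.34, 0.31} → fail.
Bur (methods 1·2): 0.49 vs {0.22, 0.24, 0.39, 0.32} → pass.
Bur (methods 1·3): 0.43 vs {0.11, 0.19, 0.27, 0.31} → pass.
Bur (methods 2·3): 0.55 vs {0.18, 0.14, 0.31, 0.34} → pass.
3 of 9 fail.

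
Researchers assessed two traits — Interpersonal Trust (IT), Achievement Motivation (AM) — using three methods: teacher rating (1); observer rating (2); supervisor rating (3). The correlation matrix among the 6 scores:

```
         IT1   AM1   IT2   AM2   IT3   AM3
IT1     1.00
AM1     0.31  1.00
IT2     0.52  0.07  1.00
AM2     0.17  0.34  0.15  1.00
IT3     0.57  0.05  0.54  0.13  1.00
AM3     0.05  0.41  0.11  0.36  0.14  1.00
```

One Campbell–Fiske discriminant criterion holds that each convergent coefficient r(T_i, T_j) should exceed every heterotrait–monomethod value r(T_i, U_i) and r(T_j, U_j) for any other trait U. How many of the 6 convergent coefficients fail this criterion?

Checking each validity diagonal entry against its comparison values:
IT (methods 1·2): 0.52 vs {0.31, 0.15} → pass.
IT (methods 1·3): 0.57 vs {0.31, 0.14} → pass.
IT (methods 2·3): 0.54 vs {0.15, 0.14} → pass.
AM (methods 1·2): 0.34 vs {0.31, 0.15} → pass.
AM (methods 1·3): 0.41 vs {0.31, 0.14} → pass.
AM (methods 2·3): 0.36 vs {0.15, 0.14} → pass.
0 of 6 fail.

0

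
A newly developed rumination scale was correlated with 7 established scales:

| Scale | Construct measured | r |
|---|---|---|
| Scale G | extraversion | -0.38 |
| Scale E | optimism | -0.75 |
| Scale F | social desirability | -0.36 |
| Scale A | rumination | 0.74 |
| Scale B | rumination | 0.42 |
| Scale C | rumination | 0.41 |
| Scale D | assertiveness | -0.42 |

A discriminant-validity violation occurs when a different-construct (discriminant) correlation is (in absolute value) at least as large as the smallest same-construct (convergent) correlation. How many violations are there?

Convergent (same construct = rumination): Scale A, Scale B, Scale C.
Smallest convergent = 0.41. Discriminant |r|: 0.38, 0.75, 0.36, 0.42; count ≥ 0.41 → 2.

2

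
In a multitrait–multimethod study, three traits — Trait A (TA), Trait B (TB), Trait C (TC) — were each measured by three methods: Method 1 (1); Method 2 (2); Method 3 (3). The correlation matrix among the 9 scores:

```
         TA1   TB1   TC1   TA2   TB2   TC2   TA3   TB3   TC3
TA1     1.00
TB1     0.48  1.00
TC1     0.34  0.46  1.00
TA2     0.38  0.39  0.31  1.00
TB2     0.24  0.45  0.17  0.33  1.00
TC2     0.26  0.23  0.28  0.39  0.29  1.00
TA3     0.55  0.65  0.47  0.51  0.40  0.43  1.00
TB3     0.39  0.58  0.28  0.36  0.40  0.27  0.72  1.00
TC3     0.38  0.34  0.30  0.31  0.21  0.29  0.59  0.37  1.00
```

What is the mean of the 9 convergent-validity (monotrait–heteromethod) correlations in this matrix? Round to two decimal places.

Convergent values: 0.38, 0.55, 0.51, 0.45, 0.58, 0.40, 0.28, 0.30, 0.29; mean = 3.74/9 = 0.42.

0.42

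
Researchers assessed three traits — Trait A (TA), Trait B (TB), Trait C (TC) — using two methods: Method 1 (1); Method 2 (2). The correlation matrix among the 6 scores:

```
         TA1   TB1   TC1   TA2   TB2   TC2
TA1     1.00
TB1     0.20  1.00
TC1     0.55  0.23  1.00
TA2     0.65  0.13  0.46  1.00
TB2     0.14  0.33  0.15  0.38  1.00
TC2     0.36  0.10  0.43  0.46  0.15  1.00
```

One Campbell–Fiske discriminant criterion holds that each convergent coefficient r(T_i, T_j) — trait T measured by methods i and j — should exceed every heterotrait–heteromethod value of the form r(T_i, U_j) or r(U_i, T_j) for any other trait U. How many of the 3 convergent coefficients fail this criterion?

Convergent coefficients and their comparison sets:
TA (methods 1·2): 0.65 vs {0.14, 0.13, 0.36, 0.46} → pass.
TB (methods 1·2): 0.33 vs {0.13, 0.14, 0.10, 0.15} → pass.
TC (methods 1·2): 0.43 vs {0.46, 0.36, 0.15, 0.10} → fail.
1 of 3 fail.

1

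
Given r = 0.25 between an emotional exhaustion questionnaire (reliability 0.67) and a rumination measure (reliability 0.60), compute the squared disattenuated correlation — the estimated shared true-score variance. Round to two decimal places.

0.16

Disattenuated r = 0.25 / √(0.67 × 0.60) = 0.25 / 0.6340 = 0.3943.
Shared true-score variance = 0.3943² = 0.1555 ≈ 0.16.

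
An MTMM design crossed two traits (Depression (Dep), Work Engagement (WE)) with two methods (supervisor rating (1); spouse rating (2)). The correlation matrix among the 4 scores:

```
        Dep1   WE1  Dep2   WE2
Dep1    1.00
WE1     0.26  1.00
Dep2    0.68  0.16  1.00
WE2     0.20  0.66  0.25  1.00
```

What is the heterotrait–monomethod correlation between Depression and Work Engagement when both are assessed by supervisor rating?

0.26

Different traits, same method: r(Dep1, WE1) = 0.26.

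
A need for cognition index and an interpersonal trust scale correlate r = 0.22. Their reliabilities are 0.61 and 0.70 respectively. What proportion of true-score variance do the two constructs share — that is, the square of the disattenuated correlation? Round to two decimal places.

0.11

Disattenuated r = 0.22 / √(0.61 × 0.70) = 0.22 / 0.6535 = 0.3366.
Shared true-score variance = 0.3366² = 0.1133 ≈ 0.11.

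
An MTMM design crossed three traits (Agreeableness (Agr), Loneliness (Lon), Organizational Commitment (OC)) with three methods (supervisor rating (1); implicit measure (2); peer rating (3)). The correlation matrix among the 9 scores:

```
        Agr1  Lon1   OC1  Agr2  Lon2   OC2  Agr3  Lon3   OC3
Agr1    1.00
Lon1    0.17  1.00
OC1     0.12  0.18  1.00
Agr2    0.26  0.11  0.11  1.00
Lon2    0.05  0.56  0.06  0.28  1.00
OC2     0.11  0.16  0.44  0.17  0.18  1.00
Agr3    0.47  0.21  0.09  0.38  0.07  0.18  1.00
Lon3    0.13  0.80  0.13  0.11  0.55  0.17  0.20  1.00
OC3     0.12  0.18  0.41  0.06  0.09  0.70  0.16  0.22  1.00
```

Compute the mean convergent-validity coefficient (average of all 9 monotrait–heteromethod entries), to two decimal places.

0.51

Convergent values: 0.26, 0.47, 0.38, 0.56, 0.80, 0.55, 0.44, 0.41, 0.70; mean = 4.57/9 = 0.51.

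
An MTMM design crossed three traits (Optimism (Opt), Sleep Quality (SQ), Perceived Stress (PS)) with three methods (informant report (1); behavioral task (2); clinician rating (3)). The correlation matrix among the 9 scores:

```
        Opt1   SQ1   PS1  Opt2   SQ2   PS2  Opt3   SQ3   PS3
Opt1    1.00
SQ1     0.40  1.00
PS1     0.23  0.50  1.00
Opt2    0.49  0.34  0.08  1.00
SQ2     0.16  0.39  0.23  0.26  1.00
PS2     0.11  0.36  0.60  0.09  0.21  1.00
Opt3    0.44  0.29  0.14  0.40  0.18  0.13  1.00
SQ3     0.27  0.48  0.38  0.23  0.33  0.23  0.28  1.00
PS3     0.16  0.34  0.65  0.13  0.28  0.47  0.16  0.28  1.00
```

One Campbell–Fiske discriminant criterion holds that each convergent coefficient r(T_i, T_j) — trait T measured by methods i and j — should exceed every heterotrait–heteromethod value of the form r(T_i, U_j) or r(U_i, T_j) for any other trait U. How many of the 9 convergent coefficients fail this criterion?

Convergent coefficients and their comparison sets:
Opt (methods 1·2): 0.49 vs {0.16, 0.34, 0.11, 0.08} → pass.
Opt (methods 1·3): 0.44 vs {0.27, 0.29, 0.16, 0.14} → pass.
Opt (methods 2·3): 0.40 vs {0.23, 0.18, 0.13, 0.13} → pass.
SQ (methods 1·2): 0.39 vs {0.34, 0.16, 0.36, 0.23} → pass.
SQ (methods 1·3): 0.48 vs {0.29, 0.27, 0.34, 0.38} → pass.
SQ (methods 2·3): 0.33 vs {0.18, 0.23, 0.28, 0.23} → pass.
PS (methods 1·2): 0.60 vs {0.08, 0.11, 0.23, 0.36} → pass.
PS (methods 1·3): 0.65 vs {0.14, 0.16, 0.38, 0.34} → pass.
PS (methods 2·3): 0.47 vs {0.13, 0.13, 0.23, 0.28} → pass.
0 of 9 fail.

0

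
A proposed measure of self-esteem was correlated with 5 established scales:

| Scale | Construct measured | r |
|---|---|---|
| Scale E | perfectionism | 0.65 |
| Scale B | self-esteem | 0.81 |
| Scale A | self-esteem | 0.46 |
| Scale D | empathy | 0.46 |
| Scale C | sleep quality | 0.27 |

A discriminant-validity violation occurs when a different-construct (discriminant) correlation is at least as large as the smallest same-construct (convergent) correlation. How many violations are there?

2

Convergent (same construct = self-esteem): Scale B, Scale A.
Smallest convergent = 0.46. Discriminant values: 0.65, 0.46, 0.27; count ≥ 0.46 → 2.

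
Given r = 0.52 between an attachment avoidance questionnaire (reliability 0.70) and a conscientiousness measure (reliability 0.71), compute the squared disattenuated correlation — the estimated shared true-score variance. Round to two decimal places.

0.54

Disattenuated r = 0.52 / √(0.70 × 0.71) = 0.52 / 0.7050 = 0.7376.
Shared true-score variance = 0.7376² = 0.5441 ≈ 0.54.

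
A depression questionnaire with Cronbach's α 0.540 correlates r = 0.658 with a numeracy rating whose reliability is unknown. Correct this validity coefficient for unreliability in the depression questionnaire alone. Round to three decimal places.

0.895

Single correction: r_c = r_obs / √r_xx = 0.658 / √0.540 = 0.658 / 0.7348 ≈ 0.895.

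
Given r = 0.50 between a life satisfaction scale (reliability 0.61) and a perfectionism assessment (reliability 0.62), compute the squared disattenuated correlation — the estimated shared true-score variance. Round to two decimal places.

Disattenuated r = 0.50 / √(0.61 × 0.62) = 0.50 / 0.6150 = 0.8130.
Shared true-score variance = 0.8130² = 0.6610 ≈ 0.66.

0.66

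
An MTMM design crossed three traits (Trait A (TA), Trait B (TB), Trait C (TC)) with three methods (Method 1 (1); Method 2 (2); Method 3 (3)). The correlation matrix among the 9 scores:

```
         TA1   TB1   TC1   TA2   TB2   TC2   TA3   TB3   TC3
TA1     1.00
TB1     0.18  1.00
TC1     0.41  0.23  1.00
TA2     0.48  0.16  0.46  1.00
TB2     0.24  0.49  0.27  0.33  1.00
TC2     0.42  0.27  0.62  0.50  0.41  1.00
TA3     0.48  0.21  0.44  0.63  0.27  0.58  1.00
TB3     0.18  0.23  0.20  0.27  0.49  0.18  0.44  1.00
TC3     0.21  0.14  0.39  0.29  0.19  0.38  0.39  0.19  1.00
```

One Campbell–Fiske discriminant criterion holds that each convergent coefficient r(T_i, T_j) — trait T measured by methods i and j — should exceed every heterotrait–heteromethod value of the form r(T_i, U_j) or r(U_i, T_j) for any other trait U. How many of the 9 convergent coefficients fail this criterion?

Each convergent coefficient versus the relevant comparison correlations:
TA (methods 1·2): 0.48 vs {0.24, 0.16, 0.42, 0.46} → pass.
TA (methods 1·3): 0.48 vs {0.18, 0.21, 0.21, 0.44} → pass.
TA (methods 2·3): 0.63 vs {0.27, 0.27, 0.29, 0.58} → pass.
TB (methods 1·2): 0.49 vs {0.16, 0.24, 0.27, 0.27} → pass.
TB (methods 1·3): 0.23 vs {0.21, 0.18, 0.14, 0.20} → pass.
TB (methods 2·3): 0.49 vs {0.27, 0.27, 0.19, 0.18} → pass.
TC (methods 1·2): 0.62 vs {0.46, 0.42, 0.27, 0.27} → pass.
TC (methods 1·3): 0.39 vs {0.44, 0.21, 0.20, 0.14} → fail.
TC (methods 2·3): 0.38 vs {0.58, 0.29, 0.18, 0.19} → fail.
2 of 9 fail.

2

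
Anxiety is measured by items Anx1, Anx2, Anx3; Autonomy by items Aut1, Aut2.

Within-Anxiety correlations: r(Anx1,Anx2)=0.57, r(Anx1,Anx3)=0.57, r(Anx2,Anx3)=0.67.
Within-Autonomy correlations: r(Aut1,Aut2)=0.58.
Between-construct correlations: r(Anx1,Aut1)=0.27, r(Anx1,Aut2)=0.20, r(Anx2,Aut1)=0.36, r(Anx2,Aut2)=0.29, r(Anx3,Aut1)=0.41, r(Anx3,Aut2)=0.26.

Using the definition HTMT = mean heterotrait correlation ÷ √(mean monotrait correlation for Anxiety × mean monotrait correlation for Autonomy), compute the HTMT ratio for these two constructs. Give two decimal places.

Between-construct mean = 1.79/6 = 0.2983.
Mean within-Anx = 1.81/3 = 0.6033; mean within-Aut = 0.58/1 = 0.5800.
Geometric mean = √(0.6033 × 0.5800) = 0.5915.
HTMT = 0.2983 / 0.5915 = 0.50.

0.50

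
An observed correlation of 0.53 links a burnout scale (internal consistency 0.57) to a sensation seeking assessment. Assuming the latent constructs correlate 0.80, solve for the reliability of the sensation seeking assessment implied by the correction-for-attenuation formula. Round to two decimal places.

0.77

r_true = r_obs / √(r_xx · r_yy) ⇒ 0.80 = 0.53 / √(0.57 · r_yy).
√(0.57 · r_yy) = 0.53 / 0.80 = 0.6625; 0.57 · r_yy = 0.4389; r_yy = 0.4389 / 0.57 ≈ 0.77.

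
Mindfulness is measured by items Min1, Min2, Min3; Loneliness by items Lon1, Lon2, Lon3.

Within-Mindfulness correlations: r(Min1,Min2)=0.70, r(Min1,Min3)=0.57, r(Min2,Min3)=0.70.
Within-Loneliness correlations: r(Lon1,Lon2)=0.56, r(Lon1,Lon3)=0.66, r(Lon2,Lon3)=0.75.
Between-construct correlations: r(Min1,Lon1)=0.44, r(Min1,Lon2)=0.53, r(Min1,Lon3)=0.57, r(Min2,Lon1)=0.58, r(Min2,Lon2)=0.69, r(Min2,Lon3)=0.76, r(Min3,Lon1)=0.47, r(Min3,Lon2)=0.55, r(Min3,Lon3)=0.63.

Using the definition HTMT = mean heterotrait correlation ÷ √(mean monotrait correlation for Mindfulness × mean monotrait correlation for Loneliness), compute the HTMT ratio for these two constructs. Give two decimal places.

0.88

Mean heterotrait r = 5.22/9 = 0.5800.
Mean within-Min = 1.97/3 = 0.6567; mean within-Lon = 1.97/3 = 0.6567.
Geometric mean = √(0.6567 × 0.6567) = 0.6567.
HTMT = 0.5800 / 0.6567 = 0.88.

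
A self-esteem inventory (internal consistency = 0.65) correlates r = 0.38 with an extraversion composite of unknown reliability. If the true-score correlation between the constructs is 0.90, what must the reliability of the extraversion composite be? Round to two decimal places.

r_true = r_obs / √(r_xx · r_yy) ⇒ 0.90 = 0.38 / √(0.65 · r_yy).
√(0.65 · r_yy) = 0.38 / 0.90 = 0.4222; 0.65 · r_yy = 0.1783; r_yy = 0.1783 / 0.65 ≈ 0.27.

0.27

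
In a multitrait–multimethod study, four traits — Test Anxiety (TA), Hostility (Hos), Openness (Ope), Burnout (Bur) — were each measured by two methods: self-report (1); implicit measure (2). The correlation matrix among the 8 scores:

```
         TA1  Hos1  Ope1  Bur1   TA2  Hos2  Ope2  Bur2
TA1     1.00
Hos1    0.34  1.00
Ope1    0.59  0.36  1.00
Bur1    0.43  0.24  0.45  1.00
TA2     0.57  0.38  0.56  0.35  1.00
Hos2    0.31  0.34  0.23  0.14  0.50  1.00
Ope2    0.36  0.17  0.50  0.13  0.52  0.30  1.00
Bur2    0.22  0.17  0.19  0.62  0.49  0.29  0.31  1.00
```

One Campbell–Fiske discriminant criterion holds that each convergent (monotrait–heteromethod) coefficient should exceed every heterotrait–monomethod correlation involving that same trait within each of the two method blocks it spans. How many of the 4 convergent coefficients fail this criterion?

Each convergent coefficient versus the relevant comparison correlations:
TA (methods 1·2): 0.57 vs {0.34, 0.50, 0.59, 0.52, 0.43, 0.49} → fail.
Hos (methods 1·2): 0.34 vs {0.34, 0.50, 0.36, 0.30, 0.24, 0.29} → fail.
Ope (methods 1·2): 0.50 vs {0.59, 0.52, 0.36, 0.30, 0.45, 0.31} → fail.
Bur (methods 1·2): 0.62 vs {0.43, 0.49, 0.24, 0.29, 0.45, 0.31} → pass.
3 of 4 fail.

3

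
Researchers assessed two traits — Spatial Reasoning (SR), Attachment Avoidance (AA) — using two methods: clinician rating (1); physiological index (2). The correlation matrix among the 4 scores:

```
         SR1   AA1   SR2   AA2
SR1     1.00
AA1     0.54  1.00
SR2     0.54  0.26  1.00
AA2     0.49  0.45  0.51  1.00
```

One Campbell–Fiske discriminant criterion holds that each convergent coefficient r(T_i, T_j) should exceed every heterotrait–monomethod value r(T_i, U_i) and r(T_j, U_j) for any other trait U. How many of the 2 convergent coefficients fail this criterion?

Checking each validity diagonal entry against its comparison values:
SR (methods 1·2): 0.54 vs {0.54, 0.51} → fail.
AA (methods 1·2): 0.45 vs {0.54, 0.51} → fail.
2 of 2 fail.

2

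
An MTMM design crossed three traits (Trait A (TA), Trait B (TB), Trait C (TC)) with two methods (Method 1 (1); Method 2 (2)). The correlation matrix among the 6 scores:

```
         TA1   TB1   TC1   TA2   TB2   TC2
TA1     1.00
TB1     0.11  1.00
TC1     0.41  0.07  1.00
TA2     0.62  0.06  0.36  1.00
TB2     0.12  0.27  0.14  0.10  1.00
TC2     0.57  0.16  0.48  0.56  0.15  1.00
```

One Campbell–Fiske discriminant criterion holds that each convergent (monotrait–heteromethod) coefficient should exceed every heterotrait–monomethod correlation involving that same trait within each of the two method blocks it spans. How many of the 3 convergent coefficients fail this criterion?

Convergent coefficients and their comparison sets:
TA (methods 1·2): 0.62 vs {0.11, 0.10, 0.41, 0.56} → pass.
TB (methods 1·2): 0.27 vs {0.11, 0.10, 0.07, 0.15} → pass.
TC (methods 1·2): 0.48 vs {0.41, 0.56, 0.07, 0.15} → fail.
1 of 3 fail.

1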